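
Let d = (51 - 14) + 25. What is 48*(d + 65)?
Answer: 6096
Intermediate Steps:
d = 62 (d = 37 + 25 = 62)
48*(d + 65) = 48*(62 + 65) = 48*127 = 6096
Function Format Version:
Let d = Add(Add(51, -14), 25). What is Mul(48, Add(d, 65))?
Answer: 6096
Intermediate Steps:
d = 62 (d = Add(37, 25) = 62)
Mul(48, Add(d, 65)) = Mul(48, Add(62, 65)) = Mul(48, 127) = 6096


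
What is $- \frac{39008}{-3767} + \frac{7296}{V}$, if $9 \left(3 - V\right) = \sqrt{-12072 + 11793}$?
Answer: $\frac{46652360}{26369} + \frac{1368 i \sqrt{31}}{7} \approx 1769.2 + 1088.1 i$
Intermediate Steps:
$V = 3 - \frac{i \sqrt{31}}{3}$ ($V = 3 - \frac{\sqrt{-12072 + 11793}}{9} = 3 - \frac{\sqrt{-279}}{9} = 3 - \frac{3 i \sqrt{31}}{9} = 3 - \frac{i \sqrt{31}}{3} \approx 3.0 - 1.8559 i$)
$- \frac{39008}{-3767} + \frac{7296}{V} = - \frac{39008}{-3767} + \frac{7296}{3 - \frac{i \sqrt{31}}{3}} = \left(-39008\right) \left(- \frac{1}{3767}\right) + \frac{7296}{3 - \frac{i \sqrt{31}}{3}} = \frac{39008}{3767} + \frac{7296}{3 - \frac{i \sqrt{31}}{3}}$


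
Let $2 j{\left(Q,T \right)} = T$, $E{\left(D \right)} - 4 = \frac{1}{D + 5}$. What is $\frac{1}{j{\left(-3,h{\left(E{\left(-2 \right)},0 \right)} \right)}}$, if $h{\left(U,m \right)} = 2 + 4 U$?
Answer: $\frac{3}{29} \approx 0.10345$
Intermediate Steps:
$E{\left(D \right)} = 4 + \frac{1}{5 + D}$ ($E{\left(D \right)} = 4 + \frac{1}{D + 5} = 4 + \frac{1}{5 + D}$)
$j{\left(Q,T \right)} = \frac{T}{2}$
$\frac{1}{j{\left(-3,h{\left(E{\left(-2 \right)},0 \right)} \right)}} = \frac{1}{\frac{1}{2} \left(2 + 4 \frac{21 + 4 \left(-2\right)}{5 - 2}\right)} = \frac{1}{\frac{1}{2} \left(2 + 4 \frac{21 - 8}{3}\right)} = \frac{1}{\frac{1}{2} \left(2 + 4 \cdot \frac{1}{3} \cdot 13\right)} = \frac{1}{\frac{1}{2} \left(2 + 4 \cdot \frac{13}{3}\right)} = \frac{1}{\frac{1}{2} \left(2 + \frac{52}{3}\right)} = \frac{1}{\frac{1}{2} \cdot \frac{58}{3}} = \frac{1}{\frac{29}{3}} = \frac{3}{29}$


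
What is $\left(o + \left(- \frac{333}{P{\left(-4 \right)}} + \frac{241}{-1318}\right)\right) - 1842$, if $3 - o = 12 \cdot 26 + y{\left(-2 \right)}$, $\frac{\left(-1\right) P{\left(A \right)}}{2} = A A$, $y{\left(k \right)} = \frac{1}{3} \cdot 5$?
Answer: $- \frac{135539531}{63264} \approx -2142.4$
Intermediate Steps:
$y{\left(k \right)} = \frac{5}{3}$ ($y{\left(k \right)} = \frac{1}{3} \cdot 5 = \frac{5}{3}$)
$P{\left(A \right)} = - 2 A^{2}$ ($P{\left(A \right)} = - 2 A A = - 2 A^{2}$)
$o = - \frac{932}{3}$ ($o = 3 - \left(12 \cdot 26 + \frac{5}{3}\right) = 3 - \left(312 + \frac{5}{3}\right) = 3 - \frac{941}{3} = - \frac{932}{3} \approx -310.67$)
$\left(o + \left(- \frac{333}{P{\left(-4 \right)}} + \frac{241}{-1318}\right)\right) - 1842 = \left(- \frac{932}{3} + \left(- \frac{333}{\left(-2\right) \left(-4\right)^{2}} + \frac{241}{-1318}\right)\right) - 1842 = \left(- \frac{932}{3} - \left(\frac{241}{1318} + \frac{333}{\left(-2\right) 16}\right)\right) - 1842 = \left(- \frac{932}{3} - \left(\frac{241}{1318} + \frac{333}{-32}\right)\right) - 1842 = \left(- \frac{932}{3} - - \frac{215591}{21088}\right) - 1842 = \left(- \frac{932}{3} + \left(\frac{333}{32} - \frac{241}{1318}\right)\right) - 1842 = \left(- \frac{932}{3} + \frac{215591}{21088}\right) - 1842 = - \frac{19007243}{63264} - 1842 = - \frac{135539531}{63264}$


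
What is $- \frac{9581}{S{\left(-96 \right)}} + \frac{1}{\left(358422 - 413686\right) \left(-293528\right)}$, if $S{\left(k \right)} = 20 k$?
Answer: $\frac{1214206970849}{243322970880} \approx 4.9901$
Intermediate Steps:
$- \frac{9581}{S{\left(-96 \right)}} + \frac{1}{\left(358422 - 413686\right) \left(-293528\right)} = - \frac{9581}{20 \left(-96\right)} + \frac{1}{\left(358422 - 413686\right) \left(-293528\right)} = - \frac{9581}{-1920} + \frac{1}{-55264} \left(- \frac{1}{293528}\right) = \left(-9581\right) \left(- \frac{1}{1920}\right) - - \frac{1}{16221531392} = \frac{9581}{1920} + \frac{1}{16221531392} = \frac{1214206970849}{243322970880}$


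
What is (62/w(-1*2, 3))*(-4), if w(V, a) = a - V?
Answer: -248/5 ≈ -49.600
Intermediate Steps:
(62/w(-1*2, 3))*(-4) = (62/(3 - (-1)*2))*(-4) = (62/(3 - 1*(-2)))*(-4) = (62/(3 + 2))*(-4) = (62/5)*(-4) = -248/5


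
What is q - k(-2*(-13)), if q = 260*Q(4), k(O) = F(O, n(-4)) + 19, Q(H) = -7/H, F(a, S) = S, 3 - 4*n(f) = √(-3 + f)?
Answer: -1899/4 + I*√7/4 ≈ -474.75 + 0.66144*I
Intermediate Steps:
n(f) = ¾ - √(-3 + f)/4
k(O) = 79/4 - I*√7/4 (k(O) = (¾ - √(-3 - 4)/4) + 19 = (¾ - I*√7/4) + 19 = 79/4 - I*√7/4)
q = -455 (q = 260*(-7/4) = -455)
q - k(-2*(-13)) = -455 - (79/4 - I*√7/4) = -455 + (-79/4 + I*√7/4) = -1899/4 + I*√7/4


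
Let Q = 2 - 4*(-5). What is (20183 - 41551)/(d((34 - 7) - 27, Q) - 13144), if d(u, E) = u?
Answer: 2671/1643 ≈ 1.6257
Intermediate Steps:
Q = 22 (Q = 2 + 20 = 22)
(20183 - 41551)/(d((34 - 7) - 27, Q) - 13144) = (20183 - 41551)/(((34 - 7) - 27) - 13144) = -21368/((27 - 27) - 13144) = -21368/(0 - 13144) = -21368/(-13144) = -21368*(-1/13144) = 2671/1643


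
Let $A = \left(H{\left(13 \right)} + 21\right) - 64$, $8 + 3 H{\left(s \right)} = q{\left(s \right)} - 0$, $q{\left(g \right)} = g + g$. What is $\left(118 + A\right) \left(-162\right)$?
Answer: $-13122$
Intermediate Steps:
$q{\left(g \right)} = 2 g$
$H{\left(s \right)} = - \frac{8}{3} + \frac{2 s}{3}$ ($H{\left(s \right)} = - \frac{8}{3} + \frac{2 s - 0}{3} = - \frac{8}{3} + \frac{2 s + 0}{3} = - \frac{8}{3} + \frac{2 s}{3}$)
$A = -37$ ($A = \left(\left(- \frac{8}{3} + \frac{2}{3} \cdot 13\right) + 21\right) - 64 = \left(\left(- \frac{8}{3} + \frac{26}{3}\right) + 21\right) - 64 = \left(6 + 21\right) - 64 = 27 - 64 = -37$)
$\left(118 + A\right) \left(-162\right) = \left(118 - 37\right) \left(-162\right) = 81 \left(-162\right) = -13122$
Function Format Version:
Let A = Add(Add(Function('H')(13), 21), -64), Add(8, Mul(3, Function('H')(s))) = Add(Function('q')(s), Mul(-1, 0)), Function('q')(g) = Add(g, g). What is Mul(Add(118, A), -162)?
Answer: -13122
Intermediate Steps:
Function('q')(g) = Mul(2, g)
Function('H')(s) = Add(Rational(-8, 3), Mul(Rational(2, 3), s)) (Function('H')(s) = Add(Rational(-8, 3), Mul(Rational(1, 3), Add(Mul(2, s), Mul(-1, 0)))) = Add(Rational(-8, 3), Mul(Rational(1, 3), Add(Mul(2, s), 0))) = Add(Rational(-8, 3), Mul(Rational(1, 3), Mul(2, s))) = Add(Rational(-8, 3), Mul(Rational(2, 3), s)))
A = -37 (A = Add(Add(Add(Rational(-8, 3), Mul(Rational(2, 3), 13)), 21), -64) = Add(Add(Add(Rational(-8, 3), Rational(26, 3)), 21), -64) = Add(Add(6, 21), -64) = Add(27, -64) = -37)
Mul(Add(118, A), -162) = Mul(Add(118, -37), -162) = Mul(81, -162) = -13122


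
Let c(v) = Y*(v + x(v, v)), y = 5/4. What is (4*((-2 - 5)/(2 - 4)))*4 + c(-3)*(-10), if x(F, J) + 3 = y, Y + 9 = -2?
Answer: -933/2 ≈ -466.50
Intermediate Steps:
Y = -11 (Y = -9 - 2 = -11)
y = 5/4 (y = 5*(1/4) = 5/4 ≈ 1.2500)
x(F, J) = -7/4 (x(F, J) = -3 + 5/4 = -7/4)
c(v) = 77/4 - 11*v (c(v) = -11*(v - 7/4) = -11*(-7/4 + v) = 77/4 - 11*v)
(4*((-2 - 5)/(2 - 4)))*4 + c(-3)*(-10) = (4*((-2 - 5)/(2 - 4)))*4 + (77/4 - 11*(-3))*(-10) = (4*(-7/(-2)))*4 + (77/4 + 33)*(-10) = (4*(-7*(-1/2)))*4 + (209/4)*(-10) = (4*(7/2))*4 - 1045/2 = 14*4 - 1045/2 = 56 - 1045/2 = -933/2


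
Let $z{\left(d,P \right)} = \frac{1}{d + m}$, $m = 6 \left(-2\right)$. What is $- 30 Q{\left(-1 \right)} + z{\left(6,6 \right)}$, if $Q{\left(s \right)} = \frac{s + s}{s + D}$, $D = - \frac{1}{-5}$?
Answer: $- \frac{451}{6} \approx -75.167$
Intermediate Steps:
$m = -12$
$D = \frac{1}{5}$ ($D = \left(-1\right) \left(- \frac{1}{5}\right) = \frac{1}{5} \approx 0.2$)
$z{\left(d,P \right)} = \frac{1}{-12 + d}$ ($z{\left(d,P \right)} = \frac{1}{d - 12} = \frac{1}{-12 + d}$)
$Q{\left(s \right)} = \frac{2 s}{\frac{1}{5} + s}$ ($Q{\left(s \right)} = \frac{s + s}{s + \frac{1}{5}} = \frac{2 s}{\frac{1}{5} + s}$)
$- 30 Q{\left(-1 \right)} + z{\left(6,6 \right)} = - 30 \cdot 10 \left(-1\right) \frac{1}{1 + 5 \left(-1\right)} + \frac{1}{-12 + 6} = - 30 \cdot 10 \left(-1\right) \frac{1}{1 - 5} + \frac{1}{-6} = - 30 \cdot 10 \left(-1\right) \frac{1}{-4} - \frac{1}{6} = - 30 \cdot 10 \left(-1\right) \left(- \frac{1}{4}\right) - \frac{1}{6} = \left(-30\right) \frac{5}{2} - \frac{1}{6} = -75 - \frac{1}{6} = - \frac{451}{6}$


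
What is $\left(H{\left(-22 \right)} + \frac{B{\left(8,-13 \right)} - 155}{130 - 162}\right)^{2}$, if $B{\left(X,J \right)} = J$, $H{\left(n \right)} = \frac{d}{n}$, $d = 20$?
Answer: $\frac{36481}{1936} \approx 18.844$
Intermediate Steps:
$H{\left(n \right)} = \frac{20}{n}$
$\left(H{\left(-22 \right)} + \frac{B{\left(8,-13 \right)} - 155}{130 - 162}\right)^{2} = \left(\frac{20}{-22} + \frac{-13 - 155}{130 - 162}\right)^{2} = \left(20 \left(- \frac{1}{22}\right) - \frac{168}{-32}\right)^{2} = \left(- \frac{10}{11} - - \frac{21}{4}\right)^{2} = \left(- \frac{10}{11} + \frac{21}{4}\right)^{2} = \left(\frac{191}{44}\right)^{2} = \frac{36481}{1936}$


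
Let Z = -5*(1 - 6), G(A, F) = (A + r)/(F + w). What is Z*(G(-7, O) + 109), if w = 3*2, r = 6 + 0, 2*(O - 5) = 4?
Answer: 35400/13 ≈ 2723.1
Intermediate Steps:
O = 7 (O = 5 + (½)*4 = 5 + 2 = 7)
r = 6
w = 6
G(A, F) = (6 + A)/(6 + F) (G(A, F) = (A + 6)/(F + 6) = (6 + A)/(6 + F))
Z = 25 (Z = -5*(-5) = 25)
Z*(G(-7, O) + 109) = 25*((6 - 7)/(6 + 7) + 109) = 25*(-1/13 + 109) = 25*(1416/13) = 35400/13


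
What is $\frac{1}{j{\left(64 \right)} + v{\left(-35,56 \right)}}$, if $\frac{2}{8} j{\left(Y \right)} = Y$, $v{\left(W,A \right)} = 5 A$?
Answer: $\frac{1}{536} \approx 0.0018657$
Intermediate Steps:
$j{\left(Y \right)} = 4 Y$
$\frac{1}{j{\left(64 \right)} + v{\left(-35,56 \right)}} = \frac{1}{4 \cdot 64 + 5 \cdot 56} = \frac{1}{256 + 280} = \frac{1}{536}$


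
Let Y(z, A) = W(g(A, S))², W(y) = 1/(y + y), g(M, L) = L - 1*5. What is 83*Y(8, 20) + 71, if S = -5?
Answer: 28483/400 ≈ 71.208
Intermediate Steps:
g(M, L) = -5 + L (g(M, L) = L - 5 = -5 + L)
W(y) = 1/(2*y)
Y(z, A) = 1/400 (Y(z, A) = (1/(2*(-5 - 5)))² = ((½)/(-10))² = ((½)*(-⅒))² = (-1/20)² = 1/400)
83*Y(8, 20) + 71 = 83*(1/400) + 71 = 83/400 + 71 = 28483/400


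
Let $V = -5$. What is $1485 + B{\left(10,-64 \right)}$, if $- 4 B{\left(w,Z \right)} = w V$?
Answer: $\frac{2995}{2} \approx 1497.5$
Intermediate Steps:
$B{\left(w,Z \right)} = \frac{5 w}{4}$ ($B{\left(w,Z \right)} = - \frac{w \left(-5\right)}{4} = - \frac{\left(-5\right) w}{4} = \frac{5 w}{4}$)
$1485 + B{\left(10,-64 \right)} = 1485 + \frac{5}{4} \cdot 10 = 1485 + \frac{25}{2} = \frac{2995}{2}$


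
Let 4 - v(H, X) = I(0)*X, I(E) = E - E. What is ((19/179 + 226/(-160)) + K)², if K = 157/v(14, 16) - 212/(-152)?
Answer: 114558211956969/74027526400 ≈ 1547.5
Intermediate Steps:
I(E) = 0
v(H, X) = 4 (v(H, X) = 4 - 0*X = 4 - 1*0 = 4 + 0 = 4)
K = 3089/76 (K = 157/4 - 212/(-152) = 157*(¼) - 212*(-1/152) = 157/4 + 53/38 = 3089/76 ≈ 40.645)
((19/179 + 226/(-160)) + K)² = ((19/179 + 226/(-160)) + 3089/76)² = ((19*(1/179) + 226*(-1/160)) + 3089/76)² = ((19/179 - 113/80) + 3089/76)² = (-18707/14320 + 3089/76)² = (10703187/272080)² = 114558211956969/74027526400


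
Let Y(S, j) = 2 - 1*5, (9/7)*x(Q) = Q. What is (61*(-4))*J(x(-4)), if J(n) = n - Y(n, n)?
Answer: 244/9 ≈ 27.111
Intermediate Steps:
x(Q) = 7*Q/9
Y(S, j) = -3 (Y(S, j) = 2 - 5 = -3)
J(n) = 3 + n (J(n) = n - 1*(-3) = n + 3 = 3 + n)
(61*(-4))*J(x(-4)) = (61*(-4))*(3 + (7/9)*(-4)) = -244*(3 - 28/9) = -244*(-1/9) = 244/9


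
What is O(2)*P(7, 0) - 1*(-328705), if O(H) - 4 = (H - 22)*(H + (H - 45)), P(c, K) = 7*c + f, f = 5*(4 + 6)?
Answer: 410281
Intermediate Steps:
f = 50 (f = 5*10 = 50)
P(c, K) = 50 + 7*c (P(c, K) = 7*c + 50 = 50 + 7*c)
O(H) = 4 + (-45 + 2*H)*(-22 + H) (O(H) = 4 + (H - 22)*(H + (H - 45)) = 4 + (-22 + H)*(H + (-45 + H)) = 4 + (-22 + H)*(-45 + 2*H) = 4 + (-45 + 2*H)*(-22 + H))
O(2)*P(7, 0) - 1*(-328705) = (994 - 89*2 + 2*2²)*(50 + 7*7) - 1*(-328705) = (994 - 178 + 2*4)*(50 + 49) + 328705 = (994 - 178 + 8)*99 + 328705 = 824*99 + 328705 = 81576 + 328705 = 410281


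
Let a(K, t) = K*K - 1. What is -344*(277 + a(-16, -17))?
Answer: -183008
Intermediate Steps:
a(K, t) = -1 + K² (a(K, t) = K² - 1 = -1 + K²)
-344*(277 + a(-16, -17)) = -344*(277 + (-1 + (-16)²)) = -344*(277 + (-1 + 256)) = -344*(277 + 255) = -344*532 = -183008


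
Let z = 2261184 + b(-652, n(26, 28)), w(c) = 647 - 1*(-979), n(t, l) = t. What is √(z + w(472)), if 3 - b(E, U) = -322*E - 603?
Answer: 4*√128342 ≈ 1433.0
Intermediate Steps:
w(c) = 1626 (w(c) = 647 + 979 = 1626)
b(E, U) = 606 + 322*E (b(E, U) = 3 - (-322*E - 603) = 3 - (-603 - 322*E) = 3 + (603 + 322*E) = 606 + 322*E)
z = 2051846 (z = 2261184 + (606 + 322*(-652)) = 2261184 + (606 - 209944) = 2261184 - 209338 = 2051846)
√(z + w(472)) = √(2051846 + 1626) = √2053472 = 4*√128342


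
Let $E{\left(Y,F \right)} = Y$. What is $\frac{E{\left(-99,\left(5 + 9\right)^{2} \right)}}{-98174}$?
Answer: $\frac{99}{98174} \approx 0.0010084$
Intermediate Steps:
$\frac{E{\left(-99,\left(5 + 9\right)^{2} \right)}}{-98174} = - \frac{99}{-98174} = \left(-99\right) \left(- \frac{1}{98174}\right) = \frac{99}{98174}$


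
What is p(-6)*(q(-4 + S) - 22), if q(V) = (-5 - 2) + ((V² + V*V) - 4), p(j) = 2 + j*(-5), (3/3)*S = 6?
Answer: -800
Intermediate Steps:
S = 6
p(j) = 2 - 5*j
q(V) = -11 + 2*V² (q(V) = -7 + ((V² + V²) - 4) = -7 + (2*V² - 4) = -7 + (-4 + 2*V²) = -11 + 2*V²)
p(-6)*(q(-4 + S) - 22) = (2 - 5*(-6))*((-11 + 2*(-4 + 6)²) - 22) = (2 + 30)*((-11 + 2*2²) - 22) = 32*((-11 + 2*4) - 22) = 32*((-11 + 8) - 22) = 32*(-3 - 22) = 32*(-25) = -800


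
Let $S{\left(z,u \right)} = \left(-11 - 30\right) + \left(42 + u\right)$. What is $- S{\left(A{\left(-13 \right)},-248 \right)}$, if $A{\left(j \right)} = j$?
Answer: $247$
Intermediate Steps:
$S{\left(z,u \right)} = 1 + u$ ($S{\left(z,u \right)} = -41 + \left(42 + u\right) = 1 + u$)
$- S{\left(A{\left(-13 \right)},-248 \right)} = - (1 - 248) = \left(-1\right) \left(-247\right) = 247$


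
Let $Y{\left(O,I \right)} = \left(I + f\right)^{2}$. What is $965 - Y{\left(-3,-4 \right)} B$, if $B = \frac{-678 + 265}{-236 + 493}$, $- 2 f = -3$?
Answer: $\frac{1002345}{1028} \approx 975.04$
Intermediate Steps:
$f = \frac{3}{2}$ ($f = \left(- \frac{1}{2}\right) \left(-3\right) = \frac{3}{2} \approx 1.5$)
$Y{\left(O,I \right)} = \left(\frac{3}{2} + I\right)^{2}$ ($Y{\left(O,I \right)} = \left(I + \frac{3}{2}\right)^{2} = \left(\frac{3}{2} + I\right)^{2}$)
$B = - \frac{413}{257} \approx -1.607$
$965 - Y{\left(-3,-4 \right)} B = 965 - \frac{\left(3 + 2 \left(-4\right)\right)^{2}}{4} \left(- \frac{413}{257}\right) = 965 - \frac{\left(3 - 8\right)^{2}}{4} \left(- \frac{413}{257}\right) = 965 - \frac{\left(-5\right)^{2}}{4} \left(- \frac{413}{257}\right) = 965 - \frac{1}{4} \cdot 25 \left(- \frac{413}{257}\right) = 965 - \frac{25}{4} \left(- \frac{413}{257}\right) = 965 - - \frac{10325}{1028} = 965 + \frac{10325}{1028} = \frac{1002345}{1028}$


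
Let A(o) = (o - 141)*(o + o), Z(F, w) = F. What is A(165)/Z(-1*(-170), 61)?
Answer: 792/17 ≈ 46.588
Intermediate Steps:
A(o) = 2*o*(-141 + o) (A(o) = (-141 + o)*(2*o) = 2*o*(-141 + o))
A(165)/Z(-1*(-170), 61) = (2*165*(-141 + 165))/((-1*(-170))) = (2*165*24)/170 = 7920*(1/170) = 792/17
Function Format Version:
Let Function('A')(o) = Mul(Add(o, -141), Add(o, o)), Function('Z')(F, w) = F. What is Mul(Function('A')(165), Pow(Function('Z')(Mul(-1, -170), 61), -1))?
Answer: Rational(792, 17) ≈ 46.588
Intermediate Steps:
Function('A')(o) = Mul(2, o, Add(-141, o)) (Function('A')(o) = Mul(Add(-141, o), Mul(2, o)) = Mul(2, o, Add(-141, o)))
Mul(Function('A')(165), Pow(Function('Z')(Mul(-1, -170), 61), -1)) = Mul(Mul(2, 165, Add(-141, 165)), Pow(Mul(-1, -170), -1)) = Mul(Mul(2, 165, 24), Pow(170, -1)) = Mul(7920, Rational(1, 170)) = Rational(792, 17)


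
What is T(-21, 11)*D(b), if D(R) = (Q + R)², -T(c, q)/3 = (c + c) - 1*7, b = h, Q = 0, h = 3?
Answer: 1323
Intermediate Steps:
b = 3
T(c, q) = 21 - 6*c (T(c, q) = -3*((c + c) - 1*7) = -3*(2*c - 7) = -3*(-7 + 2*c) = 21 - 6*c)
D(R) = R² (D(R) = (0 + R)² = R²)
T(-21, 11)*D(b) = (21 - 6*(-21))*3² = (21 + 126)*9 = 147*9 = 1323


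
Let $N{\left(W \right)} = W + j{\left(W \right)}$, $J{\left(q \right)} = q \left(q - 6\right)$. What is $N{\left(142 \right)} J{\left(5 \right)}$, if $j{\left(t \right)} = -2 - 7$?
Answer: $-665$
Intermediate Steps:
$j{\left(t \right)} = -9$ ($j{\left(t \right)} = -2 - 7 = -9$)
$J{\left(q \right)} = q \left(-6 + q\right)$
$N{\left(W \right)} = -9 + W$ ($N{\left(W \right)} = W - 9 = -9 + W$)
$N{\left(142 \right)} J{\left(5 \right)} = \left(-9 + 142\right) 5 \left(-6 + 5\right) = 133 \cdot 5 \left(-1\right) = 133 \left(-5\right) = -665$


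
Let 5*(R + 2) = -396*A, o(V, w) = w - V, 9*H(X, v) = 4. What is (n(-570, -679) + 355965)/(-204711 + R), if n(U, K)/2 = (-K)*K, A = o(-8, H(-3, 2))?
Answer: 2830585/1026909 ≈ 2.7564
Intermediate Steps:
H(X, v) = 4/9 (H(X, v) = (⅑)*4 = 4/9)
A = 76/9 (A = 4/9 - 1*(-8) = 4/9 + 8 = 76/9 ≈ 8.4444)
n(U, K) = -2*K² (n(U, K) = 2*((-K)*K) = 2*(-K²) = -2*K²)
R = -3354/5 (R = -2 + (-396*76/9)/5 = -2 + (⅕)*(-3344) = -2 - 3344/5 = -3354/5 ≈ -670.80)
(n(-570, -679) + 355965)/(-204711 + R) = (-2*(-679)² + 355965)/(-204711 - 3354/5) = (-2*461041 + 355965)/(-1026909/5) = (-922082 + 355965)*(-5/1026909) = -566117*(-5/1026909) = 2830585/1026909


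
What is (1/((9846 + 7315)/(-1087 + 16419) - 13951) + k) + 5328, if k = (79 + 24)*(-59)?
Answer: -160195814011/213879571 ≈ -749.00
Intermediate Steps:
k = -6077 (k = 103*(-59) = -6077)
(1/((9846 + 7315)/(-1087 + 16419) - 13951) + k) + 5328 = (1/((9846 + 7315)/(-1087 + 16419) - 13951) - 6077) + 5328 = (1/(17161/15332 - 13951) - 6077) + 5328 = (1/(-213879571/15332) - 6077) + 5328 = (-15332/213879571 - 6077) + 5328 = -1299746168299/213879571 + 5328 = -160195814011/213879571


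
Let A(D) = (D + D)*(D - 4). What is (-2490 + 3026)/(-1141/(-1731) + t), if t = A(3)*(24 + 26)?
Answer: -927816/518159 ≈ -1.7906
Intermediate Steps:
A(D) = 2*D*(-4 + D) (A(D) = (2*D)*(-4 + D) = 2*D*(-4 + D))
t = -300 (t = (2*3*(-4 + 3))*(24 + 26) = (2*3*(-1))*50 = -6*50 = -300)
(-2490 + 3026)/(-1141/(-1731) + t) = (-2490 + 3026)/(-1141/(-1731) - 300) = 536/(-1141*(-1/1731) - 300) = 536/(1141/1731 - 300) = 536/(-518159/1731) = 536*(-1731/518159) = -927816/518159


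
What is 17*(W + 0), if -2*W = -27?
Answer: 459/2 ≈ 229.50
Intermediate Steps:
W = 27/2 (W = -½*(-27) = 27/2 ≈ 13.500)
17*(W + 0) = 17*(27/2 + 0) = 17*(27/2) = 459/2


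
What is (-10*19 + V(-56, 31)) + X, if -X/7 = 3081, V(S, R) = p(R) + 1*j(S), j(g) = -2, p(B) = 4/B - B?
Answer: -675486/31 ≈ -21790.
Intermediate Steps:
p(B) = -B + 4/B
V(S, R) = -2 - R + 4/R (V(S, R) = (-R + 4/R) + 1*(-2) = (-R + 4/R) - 2 = -2 - R + 4/R)
X = -21567 (X = -7*3081 = -21567)
(-10*19 + V(-56, 31)) + X = (-10*19 + (-2 - 1*31 + 4/31)) - 21567 = (-190 + (-2 - 31 + 4*(1/31))) - 21567 = (-190 + (-2 - 31 + 4/31)) - 21567 = (-190 - 1019/31) - 21567 = -6909/31 - 21567 = -675486/31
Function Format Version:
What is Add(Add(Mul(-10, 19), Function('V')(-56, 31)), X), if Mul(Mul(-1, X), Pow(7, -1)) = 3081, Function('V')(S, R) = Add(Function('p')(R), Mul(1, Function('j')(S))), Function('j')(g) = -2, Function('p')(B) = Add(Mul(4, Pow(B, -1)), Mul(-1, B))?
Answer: Rational(-675486, 31) ≈ -21790.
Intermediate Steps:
Function('p')(B) = Add(Mul(-1, B), Mul(4, Pow(B, -1)))
Function('V')(S, R) = Add(-2, Mul(-1, R), Mul(4, Pow(R, -1))) (Function('V')(S, R) = Add(Add(Mul(-1, R), Mul(4, Pow(R, -1))), Mul(1, -2)) = Add(Add(Mul(-1, R), Mul(4, Pow(R, -1))), -2) = Add(-2, Mul(-1, R), Mul(4, Pow(R, -1))))
X = -21567 (X = Mul(-7, 3081) = -21567)
Add(Add(Mul(-10, 19), Function('V')(-56, 31)), X) = Add(Add(Mul(-10, 19), Add(-2, Mul(-1, 31), Mul(4, Pow(31, -1)))), -21567) = Add(Add(-190, Add(-2, -31, Mul(4, Rational(1, 31)))), -21567) = Add(Add(-190, Add(-2, -31, Rational(4, 31))), -21567) = Add(Add(-190, Rational(-1019, 31)), -21567) = Add(Rational(-6909, 31), -21567) = Rational(-675486, 31)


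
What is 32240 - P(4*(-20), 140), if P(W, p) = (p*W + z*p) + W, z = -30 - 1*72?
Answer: 57800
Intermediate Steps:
z = -102 (z = -30 - 72 = -102)
P(W, p) = W - 102*p + W*p (P(W, p) = (p*W - 102*p) + W = (W*p - 102*p) + W = (-102*p + W*p) + W = W - 102*p + W*p)
32240 - P(4*(-20), 140) = 32240 - (4*(-20) - 102*140 + (4*(-20))*140) = 32240 - (-80 - 14280 - 80*140) = 32240 - (-80 - 14280 - 11200) = 32240 - 1*(-25560) = 32240 + 25560 = 57800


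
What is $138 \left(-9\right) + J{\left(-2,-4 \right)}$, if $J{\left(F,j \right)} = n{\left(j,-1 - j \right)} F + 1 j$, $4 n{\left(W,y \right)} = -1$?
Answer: $- \frac{2491}{2} \approx -1245.5$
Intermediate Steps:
$n{\left(W,y \right)} = - \frac{1}{4}$ ($n{\left(W,y \right)} = \frac{1}{4} \left(-1\right) = - \frac{1}{4}$)
$J{\left(F,j \right)} = j - \frac{F}{4}$ ($J{\left(F,j \right)} = - \frac{F}{4} + 1 j = - \frac{F}{4} + j = j - \frac{F}{4}$)
$138 \left(-9\right) + J{\left(-2,-4 \right)} = 138 \left(-9\right) - \frac{7}{2} = -1242 + \left(-4 + \frac{1}{2}\right) = -1242 - \frac{7}{2} = - \frac{2491}{2}$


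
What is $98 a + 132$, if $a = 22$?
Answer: $2288$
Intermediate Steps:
$98 a + 132 = 98 \cdot 22 + 132 = 2156 + 132 = 2288$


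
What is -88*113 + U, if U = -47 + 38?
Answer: -9953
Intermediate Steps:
U = -9
-88*113 + U = -88*113 - 9 = -9944 - 9 = -9953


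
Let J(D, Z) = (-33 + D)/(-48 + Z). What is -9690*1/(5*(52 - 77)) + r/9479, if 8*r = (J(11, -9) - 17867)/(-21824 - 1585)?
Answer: 196093887640133/2529590585400 ≈ 77.520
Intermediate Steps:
J(D, Z) = (-33 + D)/(-48 + Z)
r = 1018397/10674504 (r = (((-33 + 11)/(-48 - 9) - 17867)/(-21824 - 1585))/8 = ((-22/(-57) - 17867)/(-23409))/8 = ((-1/57*(-22) - 17867)*(-1/23409))/8 = ((22/57 - 17867)*(-1/23409))/8 = (-1018397/57*(-1/23409))/8 = (1/8)*(1018397/1334313) = 1018397/10674504 ≈ 0.095405)
-9690*1/(5*(52 - 77)) + r/9479 = -9690*1/(5*(52 - 77)) + (1018397/10674504)/9479 = -9690/((-25*5)) + (1018397/10674504)*(1/9479) = -9690/(-125) + 1018397/101183623416 = -9690*(-1/125) + 1018397/101183623416 = 1938/25 + 1018397/101183623416 = 196093887640133/2529590585400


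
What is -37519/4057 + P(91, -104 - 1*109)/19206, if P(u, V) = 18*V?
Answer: -40896914/4328819 ≈ -9.4476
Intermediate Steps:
-37519/4057 + P(91, -104 - 1*109)/19206 = -37519/4057 + (18*(-104 - 1*109))/19206 = -37519*1/4057 + (18*(-104 - 109))*(1/19206) = -37519/4057 + (18*(-213))*(1/19206) = -37519/4057 - 3834*1/19206 = -37519/4057 - 213/1067 = -40896914/4328819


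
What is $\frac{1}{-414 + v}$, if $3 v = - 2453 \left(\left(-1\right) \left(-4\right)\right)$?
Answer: $- \frac{3}{11054} \approx -0.00027139$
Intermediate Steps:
$v = - \frac{9812}{3}$ ($v = \frac{\left(-2453\right) \left(\left(-1\right) \left(-4\right)\right)}{3} = \frac{\left(-2453\right) 4}{3} = \frac{1}{3} \left(-9812\right) = - \frac{9812}{3} \approx -3270.7$)
$\frac{1}{-414 + v} = \frac{1}{-414 - \frac{9812}{3}} = \frac{1}{- \frac{11054}{3}} = - \frac{3}{11054}$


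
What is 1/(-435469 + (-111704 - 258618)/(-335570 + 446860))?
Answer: -55645/24231857666 ≈ -2.2964e-6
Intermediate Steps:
1/(-435469 + (-111704 - 258618)/(-335570 + 446860)) = 1/(-435469 - 370322/111290) = 1/(-435469 - 370322*1/111290) = 1/(-435469 - 185161/55645) = 1/(-24231857666/55645) = -55645/24231857666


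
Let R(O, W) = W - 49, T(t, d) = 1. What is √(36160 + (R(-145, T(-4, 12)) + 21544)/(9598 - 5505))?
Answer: 2*√151465942742/4093 ≈ 190.17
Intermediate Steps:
R(O, W) = -49 + W
√(36160 + (R(-145, T(-4, 12)) + 21544)/(9598 - 5505)) = √(36160 + ((-49 + 1) + 21544)/(9598 - 5505)) = √(36160 + (-48 + 21544)/4093) = √(36160 + 21496*(1/4093)) = √(36160 + 21496/4093) = √(148024376/4093) = 2*√151465942742/4093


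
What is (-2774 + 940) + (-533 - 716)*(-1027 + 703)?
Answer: 402842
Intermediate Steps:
(-2774 + 940) + (-533 - 716)*(-1027 + 703) = -1834 - 1249*(-324) = -1834 + 404676 = 402842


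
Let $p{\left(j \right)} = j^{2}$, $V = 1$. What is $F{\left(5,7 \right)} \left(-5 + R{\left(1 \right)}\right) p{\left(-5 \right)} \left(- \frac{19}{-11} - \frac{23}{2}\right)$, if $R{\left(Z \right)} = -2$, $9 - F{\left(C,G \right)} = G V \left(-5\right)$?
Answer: $75250$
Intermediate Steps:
$F{\left(C,G \right)} = 9 + 5 G$ ($F{\left(C,G \right)} = 9 - G 1 \left(-5\right) = 9 - G \left(-5\right) = 9 - - 5 G = 9 + 5 G$)
$F{\left(5,7 \right)} \left(-5 + R{\left(1 \right)}\right) p{\left(-5 \right)} \left(- \frac{19}{-11} - \frac{23}{2}\right) = \left(9 + 5 \cdot 7\right) \left(-5 - 2\right) \left(-5\right)^{2} \left(- \frac{19}{-11} - \frac{23}{2}\right) = \left(9 + 35\right) \left(\left(-7\right) 25\right) \left(\left(-19\right) \left(- \frac{1}{11}\right) - \frac{23}{2}\right) = 44 \left(-175\right) \left(\frac{19}{11} - \frac{23}{2}\right) = \left(-7700\right) \left(- \frac{215}{22}\right) = 75250$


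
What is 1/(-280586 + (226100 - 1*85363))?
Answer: -1/139849 ≈ -7.1506e-6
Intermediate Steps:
1/(-280586 + (226100 - 1*85363)) = 1/(-280586 + (226100 - 85363)) = 1/(-280586 + 140737) = 1/(-139849) = -1/139849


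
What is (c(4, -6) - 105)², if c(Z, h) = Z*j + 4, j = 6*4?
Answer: 25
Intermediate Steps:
j = 24
c(Z, h) = 4 + 24*Z (c(Z, h) = Z*24 + 4 = 24*Z + 4 = 4 + 24*Z)
(c(4, -6) - 105)² = ((4 + 24*4) - 105)² = ((4 + 96) - 105)² = (100 - 105)² = (-5)² = 25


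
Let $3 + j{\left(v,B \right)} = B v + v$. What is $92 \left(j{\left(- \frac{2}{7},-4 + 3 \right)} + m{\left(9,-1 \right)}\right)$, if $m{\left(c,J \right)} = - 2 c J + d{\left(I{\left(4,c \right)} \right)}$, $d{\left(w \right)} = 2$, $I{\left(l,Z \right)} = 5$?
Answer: $1564$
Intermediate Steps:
$m{\left(c,J \right)} = 2 - 2 J c$ ($m{\left(c,J \right)} = - 2 c J + 2 = - 2 J c + 2 = 2 - 2 J c$)
$j{\left(v,B \right)} = -3 + v + B v$ ($j{\left(v,B \right)} = -3 + \left(B v + v\right) = -3 + \left(v + B v\right) = -3 + v + B v$)
$92 \left(j{\left(- \frac{2}{7},-4 + 3 \right)} + m{\left(9,-1 \right)}\right) = 92 \left(\left(-3 - \frac{2}{7} + \left(-4 + 3\right) \left(- \frac{2}{7}\right)\right) - \left(-2 - 18\right)\right) = 92 \left(\left(-3 - \frac{2}{7} - \left(-2\right) \frac{1}{7}\right) + \left(2 + 18\right)\right) = 92 \left(\left(-3 - \frac{2}{7} - - \frac{2}{7}\right) + 20\right) = 92 \left(\left(-3 - \frac{2}{7} + \frac{2}{7}\right) + 20\right) = 92 \left(-3 + 20\right) = 92 \cdot 17 = 1564$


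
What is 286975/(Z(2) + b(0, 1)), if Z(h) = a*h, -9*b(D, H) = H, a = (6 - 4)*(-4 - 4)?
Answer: -2582775/289 ≈ -8936.9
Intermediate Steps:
a = -16 (a = 2*(-8) = -16)
b(D, H) = -H/9
Z(h) = -16*h
286975/(Z(2) + b(0, 1)) = 286975/(-16*2 - 1/9*1) = 286975/(-32 - 1/9) = 286975/(-289/9) = -9/289*286975 = -2582775/289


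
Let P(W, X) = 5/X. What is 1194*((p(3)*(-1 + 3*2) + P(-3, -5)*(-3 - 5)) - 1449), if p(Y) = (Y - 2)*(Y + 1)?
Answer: -1696674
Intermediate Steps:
p(Y) = (1 + Y)*(-2 + Y) (p(Y) = (-2 + Y)*(1 + Y) = (1 + Y)*(-2 + Y))
1194*((p(3)*(-1 + 3*2) + P(-3, -5)*(-3 - 5)) - 1449) = 1194*(((-2 + 3² - 1*3)*(-1 + 3*2) + (5/(-5))*(-3 - 5)) - 1449) = 1194*(((-2 + 9 - 3)*(-1 + 6) + (5*(-⅕))*(-8)) - 1449) = 1194*((4*5 - 1*(-8)) - 1449) = 1194*((20 + 8) - 1449) = 1194*(28 - 1449) = 1194*(-1421) = -1696674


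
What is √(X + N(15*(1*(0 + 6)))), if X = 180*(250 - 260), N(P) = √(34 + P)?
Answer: √(-1800 + 2*√31) ≈ 42.295*I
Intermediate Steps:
X = -1800 (X = 180*(-10) = -1800)
√(X + N(15*(1*(0 + 6)))) = √(-1800 + √(34 + 15*(1*(0 + 6)))) = √(-1800 + √(34 + 15*(1*6))) = √(-1800 + √(34 + 15*6)) = √(-1800 + √(34 + 90)) = √(-1800 + √124) = √(-1800 + 2*√31)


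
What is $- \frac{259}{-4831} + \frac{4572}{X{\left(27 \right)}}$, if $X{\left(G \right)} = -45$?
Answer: $- \frac{2452853}{24155} \approx -101.55$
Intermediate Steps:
$- \frac{259}{-4831} + \frac{4572}{X{\left(27 \right)}} = - \frac{259}{-4831} + \frac{4572}{-45} = \left(-259\right) \left(- \frac{1}{4831}\right) + 4572 \left(- \frac{1}{45}\right) = \frac{259}{4831} - \frac{508}{5} = - \frac{2452853}{24155}$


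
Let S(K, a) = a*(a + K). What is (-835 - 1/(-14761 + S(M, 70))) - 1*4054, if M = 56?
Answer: -29045548/5941 ≈ -4889.0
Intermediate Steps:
S(K, a) = a*(K + a)
(-835 - 1/(-14761 + S(M, 70))) - 1*4054 = (-835 - 1/(-14761 + 70*(56 + 70))) - 1*4054 = (-835 - 1/(-14761 + 70*126)) - 4054 = (-835 - 1/(-14761 + 8820)) - 4054 = (-835 - 1/(-5941)) - 4054 = (-835 - 1*(-1/5941)) - 4054 = (-835 + 1/5941) - 4054 = -4960734/5941 - 4054 = -29045548/5941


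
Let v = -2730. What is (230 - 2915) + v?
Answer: -5415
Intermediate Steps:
(230 - 2915) + v = (230 - 2915) - 2730 = -2685 - 2730 = -5415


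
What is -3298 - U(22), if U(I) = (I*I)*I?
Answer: -13946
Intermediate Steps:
U(I) = I³ (U(I) = I²*I = I³)
-3298 - U(22) = -3298 - 1*22³ = -3298 - 1*10648 = -3298 - 10648 = -13946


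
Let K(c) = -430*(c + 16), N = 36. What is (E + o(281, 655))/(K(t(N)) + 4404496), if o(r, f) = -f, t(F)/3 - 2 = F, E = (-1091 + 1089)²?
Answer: -31/207076 ≈ -0.00014970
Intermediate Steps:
E = 4 (E = (-2)² = 4)
t(F) = 6 + 3*F
K(c) = -6880 - 430*c (K(c) = -430*(16 + c) = -6880 - 430*c)
(E + o(281, 655))/(K(t(N)) + 4404496) = (4 - 1*655)/((-6880 - 430*(6 + 3*36)) + 4404496) = (4 - 655)/((-6880 - 430*(6 + 108)) + 4404496) = -651/((-6880 - 430*114) + 4404496) = -651/((-6880 - 49020) + 4404496) = -651/(-55900 + 4404496) = -651/4348596 = -651*1/4348596 = -31/207076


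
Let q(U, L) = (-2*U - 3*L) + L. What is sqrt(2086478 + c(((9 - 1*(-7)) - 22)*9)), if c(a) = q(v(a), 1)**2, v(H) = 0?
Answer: sqrt(2086482) ≈ 1444.5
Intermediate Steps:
q(U, L) = -2*L - 2*U (q(U, L) = (-3*L - 2*U) + L = -2*L - 2*U)
c(a) = 4 (c(a) = (-2*1 - 2*0)**2 = (-2 + 0)**2 = (-2)**2 = 4)
sqrt(2086478 + c(((9 - 1*(-7)) - 22)*9)) = sqrt(2086478 + 4) = sqrt(2086482)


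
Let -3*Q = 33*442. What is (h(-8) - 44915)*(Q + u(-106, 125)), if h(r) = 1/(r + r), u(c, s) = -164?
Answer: 1805944833/8 ≈ 2.2574e+8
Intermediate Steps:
Q = -4862 (Q = -11*442 = -⅓*14586 = -4862)
h(r) = 1/(2*r)
(h(-8) - 44915)*(Q + u(-106, 125)) = ((½)/(-8) - 44915)*(-4862 - 164) = ((½)*(-⅛) - 44915)*(-5026) = (-1/16 - 44915)*(-5026) = -718641/16*(-5026) = 1805944833/8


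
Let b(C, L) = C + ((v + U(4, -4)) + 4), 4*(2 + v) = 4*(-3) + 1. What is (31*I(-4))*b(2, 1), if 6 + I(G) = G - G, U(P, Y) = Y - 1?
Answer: 1395/2 ≈ 697.50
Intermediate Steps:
U(P, Y) = -1 + Y
v = -19/4 (v = -2 + (4*(-3) + 1)/4 = -2 + (-12 + 1)/4 = -2 + (¼)*(-11) = -2 - 11/4 = -19/4 ≈ -4.7500)
b(C, L) = -23/4 + C (b(C, L) = C + ((-19/4 + (-1 - 4)) + 4) = C + ((-19/4 - 5) + 4) = C + (-39/4 + 4) = C - 23/4 = -23/4 + C)
I(G) = -6 (I(G) = -6 + (G - G) = -6 + 0 = -6)
(31*I(-4))*b(2, 1) = (31*(-6))*(-23/4 + 2) = -186*(-15/4) = 1395/2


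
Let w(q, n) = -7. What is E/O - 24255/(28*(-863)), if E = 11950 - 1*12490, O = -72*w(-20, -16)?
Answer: -1635/24164 ≈ -0.067663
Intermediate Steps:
O = 504 (O = -72*(-7) = 504)
E = -540 (E = 11950 - 12490 = -540)
E/O - 24255/(28*(-863)) = -540/504 - 24255/(28*(-863)) = -540*1/504 - 24255/(-24164) = -15/14 - 24255*(-1/24164) = -15/14 + 3465/3452 = -1635/24164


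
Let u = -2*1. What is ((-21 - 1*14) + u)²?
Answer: 1369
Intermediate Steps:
u = -2
((-21 - 1*14) + u)² = ((-21 - 1*14) - 2)² = ((-21 - 14) - 2)² = (-35 - 2)² = (-37)² = 1369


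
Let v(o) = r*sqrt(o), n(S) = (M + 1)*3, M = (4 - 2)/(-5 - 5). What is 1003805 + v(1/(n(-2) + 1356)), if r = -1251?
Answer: 1003805 - 417*sqrt(8490)/1132 ≈ 1.0038e+6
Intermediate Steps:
M = -1/5 (M = 2/(-10) = 2*(-1/10) = -1/5 ≈ -0.20000)
n(S) = 12/5 (n(S) = (-1/5 + 1)*3 = (4/5)*3 = 12/5)
v(o) = -1251*sqrt(o)
1003805 + v(1/(n(-2) + 1356)) = 1003805 - 1251/sqrt(12/5 + 1356) = 1003805 - 1251*sqrt(8490)/3396 = 1003805 - 417*sqrt(8490)/1132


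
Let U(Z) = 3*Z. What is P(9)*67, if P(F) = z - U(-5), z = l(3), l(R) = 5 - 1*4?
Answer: 1072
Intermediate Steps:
l(R) = 1 (l(R) = 5 - 4 = 1)
z = 1
P(F) = 16 (P(F) = 1 - 3*(-5) = 1 - 1*(-15) = 1 + 15 = 16)
P(9)*67 = 16*67 = 1072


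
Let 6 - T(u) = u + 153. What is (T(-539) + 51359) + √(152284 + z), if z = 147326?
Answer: 51751 + 3*√33290 ≈ 52298.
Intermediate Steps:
T(u) = -147 - u (T(u) = 6 - (u + 153) = 6 - (153 + u) = 6 + (-153 - u) = -147 - u)
(T(-539) + 51359) + √(152284 + z) = ((-147 - 1*(-539)) + 51359) + √(152284 + 147326) = ((-147 + 539) + 51359) + √299610 = (392 + 51359) + 3*√33290 = 51751 + 3*√33290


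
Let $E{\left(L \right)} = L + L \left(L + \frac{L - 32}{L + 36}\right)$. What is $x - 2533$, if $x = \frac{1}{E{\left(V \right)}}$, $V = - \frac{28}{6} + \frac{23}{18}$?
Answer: $- \frac{5671518503}{2239127} \approx -2532.9$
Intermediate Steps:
$V = - \frac{61}{18}$ ($V = \left(-28\right) \frac{1}{6} + 23 \cdot \frac{1}{18} = - \frac{14}{3} + \frac{23}{18} = - \frac{61}{18} \approx -3.3889$)
$E{\left(L \right)} = L + L \left(L + \frac{-32 + L}{36 + L}\right)$
$x = \frac{190188}{2239127}$ ($x = \frac{1}{\left(- \frac{61}{18}\right) \frac{1}{36 - \frac{61}{18}} \left(4 + \left(- \frac{61}{18}\right)^{2} + 38 \left(- \frac{61}{18}\right)\right)} = \frac{1}{\left(- \frac{61}{18}\right) \frac{1}{\frac{587}{18}} \left(4 + \frac{3721}{324} - \frac{1159}{9}\right)} = \frac{1}{\left(- \frac{61}{18}\right) \frac{18}{587} \left(- \frac{36707}{324}\right)} = \frac{1}{\frac{2239127}{190188}} = \frac{190188}{2239127} \approx 0.084938$)
$x - 2533 = \frac{190188}{2239127} - 2533 = - \frac{5671518503}{2239127}$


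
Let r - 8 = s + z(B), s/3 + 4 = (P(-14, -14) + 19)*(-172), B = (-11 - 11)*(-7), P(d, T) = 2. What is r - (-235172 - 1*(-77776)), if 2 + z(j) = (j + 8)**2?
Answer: 172798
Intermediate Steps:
B = 154 (B = -22*(-7) = 154)
z(j) = -2 + (8 + j)**2 (z(j) = -2 + (j + 8)**2 = -2 + (8 + j)**2)
s = -10848 (s = -12 + 3*((2 + 19)*(-172)) = -12 + 3*(21*(-172)) = -12 + 3*(-3612) = -12 - 10836 = -10848)
r = 15402 (r = 8 + (-10848 + (-2 + (8 + 154)**2)) = 8 + (-10848 + (-2 + 162**2)) = 8 + (-10848 + (-2 + 26244)) = 8 + (-10848 + 26242) = 8 + 15394 = 15402)
r - (-235172 - 1*(-77776)) = 15402 - (-235172 - 1*(-77776)) = 15402 - (-235172 + 77776) = 15402 - 1*(-157396) = 15402 + 157396 = 172798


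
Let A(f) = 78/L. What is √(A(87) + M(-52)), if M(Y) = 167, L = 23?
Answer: √90137/23 ≈ 13.053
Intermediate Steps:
A(f) = 78/23
√(A(87) + M(-52)) = √(78/23 + 167) = √(3919/23) = √90137/23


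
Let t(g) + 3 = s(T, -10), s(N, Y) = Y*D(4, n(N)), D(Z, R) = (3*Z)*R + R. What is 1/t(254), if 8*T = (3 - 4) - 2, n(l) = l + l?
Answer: 2/189 ≈ 0.010582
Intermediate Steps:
n(l) = 2*l
D(Z, R) = R + 3*R*Z (D(Z, R) = 3*R*Z + R = R + 3*R*Z)
T = -3/8 (T = ((3 - 4) - 2)/8 = (-1 - 2)/8 = (1/8)*(-3) = -3/8 ≈ -0.37500)
s(N, Y) = 26*N*Y (s(N, Y) = Y*((2*N)*(1 + 3*4)) = Y*((2*N)*(1 + 12)) = Y*((2*N)*13) = Y*(26*N) = 26*N*Y)
t(g) = 189/2 (t(g) = -3 + 26*(-3/8)*(-10) = -3 + 195/2 = 189/2)
1/t(254) = 1/(189/2) = 2/189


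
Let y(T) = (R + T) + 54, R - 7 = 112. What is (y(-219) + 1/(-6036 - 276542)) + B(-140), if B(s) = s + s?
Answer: -92120429/282578 ≈ -326.00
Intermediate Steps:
R = 119 (R = 7 + 112 = 119)
B(s) = 2*s
y(T) = 173 + T (y(T) = (119 + T) + 54 = 173 + T)
(y(-219) + 1/(-6036 - 276542)) + B(-140) = ((173 - 219) + 1/(-6036 - 276542)) + 2*(-140) = (-46 + 1/(-282578)) - 280 = (-46 - 1/282578) - 280 = -12998589/282578 - 280 = -92120429/282578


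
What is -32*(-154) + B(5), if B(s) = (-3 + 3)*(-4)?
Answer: 4928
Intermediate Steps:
B(s) = 0 (B(s) = 0*(-4) = 0)
-32*(-154) + B(5) = -32*(-154) + 0 = 4928 + 0 = 4928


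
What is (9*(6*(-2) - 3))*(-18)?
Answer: 2430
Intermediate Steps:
(9*(6*(-2) - 3))*(-18) = (9*(-12 - 3))*(-18) = (9*(-15))*(-18) = -135*(-18) = 2430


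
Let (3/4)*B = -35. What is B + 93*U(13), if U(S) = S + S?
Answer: 7114/3 ≈ 2371.3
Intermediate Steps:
B = -140/3 (B = (4/3)*(-35) = -140/3 ≈ -46.667)
U(S) = 2*S
B + 93*U(13) = -140/3 + 93*(2*13) = -140/3 + 93*26 = -140/3 + 2418 = 7114/3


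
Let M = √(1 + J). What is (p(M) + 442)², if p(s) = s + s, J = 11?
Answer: 195412 + 3536*√3 ≈ 2.0154e+5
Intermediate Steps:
M = 2*√3 (M = √(1 + 11) = √12 = 2*√3 ≈ 3.4641)
p(s) = 2*s
(p(M) + 442)² = (2*(2*√3) + 442)² = (4*√3 + 442)² = (442 + 4*√3)²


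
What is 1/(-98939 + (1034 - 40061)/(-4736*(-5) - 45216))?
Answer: -21536/2130711277 ≈ -1.0107e-5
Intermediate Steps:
1/(-98939 + (1034 - 40061)/(-4736*(-5) - 45216)) = 1/(-98939 - 39027/(23680 - 45216)) = 1/(-98939 - 39027/(-21536)) = 1/(-98939 - 39027*(-1/21536)) = 1/(-98939 + 39027/21536) = 1/(-2130711277/21536) = -21536/2130711277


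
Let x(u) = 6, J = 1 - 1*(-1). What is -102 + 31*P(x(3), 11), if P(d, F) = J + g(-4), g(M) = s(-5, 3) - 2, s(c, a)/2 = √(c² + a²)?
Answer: -102 + 62*√34 ≈ 259.52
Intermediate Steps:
s(c, a) = 2*√(a² + c²) (s(c, a) = 2*√(c² + a²) = 2*√(a² + c²))
g(M) = -2 + 2*√34 (g(M) = 2*√(3² + (-5)²) - 2 = 2*√(9 + 25) - 2 = 2*√34 - 2 = -2 + 2*√34)
J = 2 (J = 1 + 1 = 2)
P(d, F) = 2*√34 (P(d, F) = 2 + (-2 + 2*√34) = 2*√34)
-102 + 31*P(x(3), 11) = -102 + 31*(2*√34) = -102 + 62*√34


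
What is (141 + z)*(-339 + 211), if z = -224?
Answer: 10624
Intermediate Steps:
(141 + z)*(-339 + 211) = (141 - 224)*(-339 + 211) = -83*(-128) = 10624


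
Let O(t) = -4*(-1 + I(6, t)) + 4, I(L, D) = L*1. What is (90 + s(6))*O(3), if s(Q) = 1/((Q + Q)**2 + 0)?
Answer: -12961/9 ≈ -1440.1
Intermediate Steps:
I(L, D) = L
s(Q) = 1/(4*Q**2) (s(Q) = 1/((2*Q)**2 + 0) = 1/(4*Q**2 + 0) = 1/(4*Q**2))
O(t) = -16 (O(t) = -4*(-1 + 6) + 4 = -4*5 + 4 = -20 + 4 = -16)
(90 + s(6))*O(3) = (90 + (1/4)/6**2)*(-16) = (90 + (1/4)*(1/36))*(-16) = (90 + 1/144)*(-16) = (12961/144)*(-16) = -12961/9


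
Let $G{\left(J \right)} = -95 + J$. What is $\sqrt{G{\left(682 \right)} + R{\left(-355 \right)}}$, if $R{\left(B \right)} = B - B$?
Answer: $\sqrt{587} \approx 24.228$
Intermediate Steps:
$R{\left(B \right)} = 0$
$\sqrt{G{\left(682 \right)} + R{\left(-355 \right)}} = \sqrt{\left(-95 + 682\right) + 0} = \sqrt{587 + 0} = \sqrt{587}$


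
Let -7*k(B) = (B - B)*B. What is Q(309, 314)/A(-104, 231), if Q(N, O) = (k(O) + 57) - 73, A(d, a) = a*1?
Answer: -16/231 ≈ -0.069264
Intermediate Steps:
A(d, a) = a
k(B) = 0 (k(B) = -(B - B)*B/7 = -0*B = -1/7*0 = 0)
Q(N, O) = -16 (Q(N, O) = (0 + 57) - 73 = 57 - 73 = -16)
Q(309, 314)/A(-104, 231) = -16/231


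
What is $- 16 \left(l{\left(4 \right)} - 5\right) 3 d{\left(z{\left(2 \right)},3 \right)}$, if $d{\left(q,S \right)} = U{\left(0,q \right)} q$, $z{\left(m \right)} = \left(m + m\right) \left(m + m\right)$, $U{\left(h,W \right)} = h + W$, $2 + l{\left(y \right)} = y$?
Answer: $36864$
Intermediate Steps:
$l{\left(y \right)} = -2 + y$
$U{\left(h,W \right)} = W + h$
$z{\left(m \right)} = 4 m^{2}$ ($z{\left(m \right)} = 2 m 2 m = 4 m^{2}$)
$d{\left(q,S \right)} = q^{2}$ ($d{\left(q,S \right)} = \left(q + 0\right) q = q q = q^{2}$)
$- 16 \left(l{\left(4 \right)} - 5\right) 3 d{\left(z{\left(2 \right)},3 \right)} = - 16 \left(\left(-2 + 4\right) - 5\right) 3 \left(4 \cdot 2^{2}\right)^{2} = - 16 \left(2 - 5\right) 3 \left(4 \cdot 4\right)^{2} = - 16 \left(\left(-3\right) 3\right) 16^{2} = \left(-16\right) \left(-9\right) 256 = 144 \cdot 256 = 36864$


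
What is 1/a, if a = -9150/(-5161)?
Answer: 5161/9150 ≈ 0.56404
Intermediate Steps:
a = 9150/5161 (a = -9150*(-1/5161) = 9150/5161 ≈ 1.7729)
1/a = 1/(9150/5161) = 5161/9150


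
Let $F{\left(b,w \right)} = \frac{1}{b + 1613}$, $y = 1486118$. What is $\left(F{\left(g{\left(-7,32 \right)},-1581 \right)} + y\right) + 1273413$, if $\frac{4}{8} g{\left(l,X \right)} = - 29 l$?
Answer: $\frac{5571493090}{2019} \approx 2.7595 \cdot 10^{6}$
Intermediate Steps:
$g{\left(l,X \right)} = - 58 l$ ($g{\left(l,X \right)} = 2 \left(- 29 l\right) = - 58 l$)
$F{\left(b,w \right)} = \frac{1}{1613 + b}$
$\left(F{\left(g{\left(-7,32 \right)},-1581 \right)} + y\right) + 1273413 = \left(\frac{1}{1613 - -406} + 1486118\right) + 1273413 = \left(\frac{1}{1613 + 406} + 1486118\right) + 1273413 = \left(\frac{1}{2019} + 1486118\right) + 1273413 = \frac{3000472243}{2019} + 1273413 = \frac{5571493090}{2019}$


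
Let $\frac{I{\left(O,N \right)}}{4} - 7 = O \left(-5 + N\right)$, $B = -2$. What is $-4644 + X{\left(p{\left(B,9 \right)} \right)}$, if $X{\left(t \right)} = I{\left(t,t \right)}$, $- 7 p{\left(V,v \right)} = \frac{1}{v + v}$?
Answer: $- \frac{18320273}{3969} \approx -4615.8$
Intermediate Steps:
$I{\left(O,N \right)} = 28 + 4 O \left(-5 + N\right)$
$p{\left(V,v \right)} = - \frac{1}{14 v}$ ($p{\left(V,v \right)} = - \frac{1}{7 \left(v + v\right)} = - \frac{1}{7 \cdot 2 v} = - \frac{\frac{1}{2} \frac{1}{v}}{7} = - \frac{1}{14 v}$)
$X{\left(t \right)} = 28 - 20 t + 4 t^{2}$ ($X{\left(t \right)} = 28 - 20 t + 4 t t = 28 - 20 t + 4 t^{2}$)
$-4644 + X{\left(p{\left(B,9 \right)} \right)} = -4644 + \left(28 - 20 \left(- \frac{1}{14 \cdot 9}\right) + 4 \left(- \frac{1}{14 \cdot 9}\right)^{2}\right) = -4644 + \left(28 - 20 \left(\left(- \frac{1}{14}\right) \frac{1}{9}\right) + 4 \left(\left(- \frac{1}{14}\right) \frac{1}{9}\right)^{2}\right) = -4644 + \left(28 - - \frac{10}{63} + 4 \left(- \frac{1}{126}\right)^{2}\right) = -4644 + \left(28 + \frac{10}{63} + 4 \cdot \frac{1}{15876}\right) = -4644 + \left(28 + \frac{10}{63} + \frac{1}{3969}\right) = -4644 + \frac{111763}{3969} = - \frac{18320273}{3969}$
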